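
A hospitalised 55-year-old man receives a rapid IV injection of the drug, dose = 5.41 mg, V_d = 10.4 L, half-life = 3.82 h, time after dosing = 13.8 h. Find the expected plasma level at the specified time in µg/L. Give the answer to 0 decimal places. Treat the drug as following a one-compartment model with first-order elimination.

C₀ = Dose / Vd = 5.410 / 10.4 = 0.5202 mg/L
k = ln2 / t½ = 0.693147 / 3.82 = 0.1815 h⁻¹
C = C₀ · e^(−k·t) = 0.5202 × e^(−0.1815 × 13.8)
  = 0.5202 × 0.08170 = 0.04250 mg/L
Convert: 0.04250 mg/L × 1000 = 42.50 µg/L

43 µg/L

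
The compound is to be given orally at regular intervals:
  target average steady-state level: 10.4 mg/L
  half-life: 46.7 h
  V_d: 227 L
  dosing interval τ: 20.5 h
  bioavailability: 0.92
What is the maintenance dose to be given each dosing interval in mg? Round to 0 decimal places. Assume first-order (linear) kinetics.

781 mg

k = ln2 / t½ = 0.693147 / 46.7 = 0.01484 h⁻¹
CL = k × Vd = 0.01484 × 227 = 3.369 L/h
At steady state, F × (Dose/τ) = Css × CL.
Dose = Css × CL × τ / F = 10.4 × 3.369 × 20.5 / 0.92 = 780.7 mg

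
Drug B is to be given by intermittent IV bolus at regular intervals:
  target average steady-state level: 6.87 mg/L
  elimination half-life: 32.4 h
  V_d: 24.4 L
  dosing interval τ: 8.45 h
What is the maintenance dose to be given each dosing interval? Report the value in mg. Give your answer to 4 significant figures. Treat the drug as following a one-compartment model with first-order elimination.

k = ln2 / t½ = 0.693147 / 32.4 = 0.02139 h⁻¹
CL = k × Vd = 0.02139 × 24.4 = 0.5219 L/h
At steady state, Dose/τ = Css × CL.
Dose = Css × CL × τ = 6.87 × 0.5219 × 8.45 = 30.30 mg

30.30 mg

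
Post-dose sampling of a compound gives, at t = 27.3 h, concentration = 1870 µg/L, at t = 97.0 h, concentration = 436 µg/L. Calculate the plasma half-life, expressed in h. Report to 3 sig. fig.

k = ln(C₁/C₂) / (t₂ − t₁) = ln(1870/436) / (97.0 − 27.3)
  = 1.456 / 69.70 = 0.02089 h⁻¹
t½ = ln2 / k = 0.693147 / 0.02089 = 33.18 h

33.2 h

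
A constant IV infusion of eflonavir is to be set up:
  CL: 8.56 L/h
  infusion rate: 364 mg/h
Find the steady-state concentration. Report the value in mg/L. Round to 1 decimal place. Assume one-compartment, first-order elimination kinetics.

42.5 mg/L

At steady state Css = R₀ / CL = 364 / 8.560 = 42.52 mg/L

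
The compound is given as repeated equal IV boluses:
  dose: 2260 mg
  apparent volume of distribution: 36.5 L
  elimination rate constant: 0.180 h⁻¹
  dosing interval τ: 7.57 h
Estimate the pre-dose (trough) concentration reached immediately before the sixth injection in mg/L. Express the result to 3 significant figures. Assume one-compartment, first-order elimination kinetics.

C₀ per dose = Dose / Vd = 2260 / 36.5 = 61.92 mg/L
Fraction remaining after one interval: r = e^(−kτ) = e^(−0.1800 × 7.57) = 0.2560
Before dose 6, 5 doses have been given (aged 1τ, 2τ, 3τ, 4τ, 5τ).
C_trough = C₀ × (r + r² + … + r^5) = C₀ × r(1−r^5)/(1−r)
        = 61.92 × 0.2560 × (1 − 0.001100) / (1 − 0.2560) = 21.28 mg/L

21.3 mg/L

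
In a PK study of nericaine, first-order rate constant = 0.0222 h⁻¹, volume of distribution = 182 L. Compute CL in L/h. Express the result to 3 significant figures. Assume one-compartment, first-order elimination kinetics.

CL = k × Vd = 0.0222 × 182 = 4.040 L/h

4.04 L/h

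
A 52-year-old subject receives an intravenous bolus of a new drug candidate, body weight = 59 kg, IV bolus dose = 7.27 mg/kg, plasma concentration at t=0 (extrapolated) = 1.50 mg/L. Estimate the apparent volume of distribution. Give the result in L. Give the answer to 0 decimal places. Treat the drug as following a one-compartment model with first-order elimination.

286 L

Dose = 7.27 × 59 = 428.9 mg
Vd = Dose / C₀ = 428.9 / 1.50 = 285.9 L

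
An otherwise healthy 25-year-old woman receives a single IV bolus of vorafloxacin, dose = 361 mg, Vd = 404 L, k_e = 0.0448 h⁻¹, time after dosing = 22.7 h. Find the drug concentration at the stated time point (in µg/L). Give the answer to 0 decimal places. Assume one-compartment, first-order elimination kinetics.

323 µg/L

C₀ = Dose / Vd = 361.0 / 404 = 0.8936 mg/L
C = C₀ · e^(−k·t) = 0.8936 × e^(−0.04480 × 22.7)
  = 0.8936 × 0.3617 = 0.3232 mg/L
Convert: 0.3232 mg/L × 1000 = 323.2 µg/L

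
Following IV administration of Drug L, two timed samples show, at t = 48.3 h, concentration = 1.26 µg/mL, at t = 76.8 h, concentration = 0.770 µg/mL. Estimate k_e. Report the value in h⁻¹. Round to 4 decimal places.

0.0173 h⁻¹

k = ln(C₁/C₂) / (t₂ − t₁) = ln(1.26/0.770) / (76.8 − 48.3)
  = 0.4925 / 28.50 = 0.01728 h⁻¹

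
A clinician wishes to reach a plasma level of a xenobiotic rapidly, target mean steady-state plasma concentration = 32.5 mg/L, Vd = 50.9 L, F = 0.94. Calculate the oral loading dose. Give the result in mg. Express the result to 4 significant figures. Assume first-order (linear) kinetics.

1760 mg

LD = Css × Vd / F = 32.5 × 50.9 / 0.94 = 1760 mg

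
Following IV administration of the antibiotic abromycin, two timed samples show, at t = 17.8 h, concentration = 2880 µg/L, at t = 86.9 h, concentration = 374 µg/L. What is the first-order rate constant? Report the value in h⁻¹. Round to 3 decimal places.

0.030 h⁻¹

k = ln(C₁/C₂) / (t₂ − t₁) = ln(2880/374) / (86.9 − 17.8)
  = 2.041 / 69.10 = 0.02954 h⁻¹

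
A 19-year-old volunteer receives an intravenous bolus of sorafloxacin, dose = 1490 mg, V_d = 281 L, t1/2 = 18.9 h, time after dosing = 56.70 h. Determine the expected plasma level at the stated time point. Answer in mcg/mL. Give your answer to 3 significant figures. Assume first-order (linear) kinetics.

C₀ = Dose / Vd = 1490 / 281 = 5.302 mg/L
k = ln2 / t½ = 0.693147 / 18.9 = 0.03667 h⁻¹
t / t½ = 56.70 / 18.9 = 3 half-lives
C = C₀ × (1/2)^3 = 5.302 × 0.1250 = 0.6628 mg/L
(0.6628 mg/L = 0.6628 mcg/mL)

0.663 mcg/mL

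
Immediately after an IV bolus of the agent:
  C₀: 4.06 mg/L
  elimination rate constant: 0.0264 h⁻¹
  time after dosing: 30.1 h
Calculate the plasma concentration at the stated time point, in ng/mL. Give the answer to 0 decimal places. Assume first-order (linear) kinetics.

C = C₀ · e^(−k·t) = 4.060 × e^(−0.02640 × 30.1)
  = 4.060 × 0.4517 = 1.834 mg/L
Convert: 1.834 mg/L × 1000 = 1834 ng/mL

1834 ng/mL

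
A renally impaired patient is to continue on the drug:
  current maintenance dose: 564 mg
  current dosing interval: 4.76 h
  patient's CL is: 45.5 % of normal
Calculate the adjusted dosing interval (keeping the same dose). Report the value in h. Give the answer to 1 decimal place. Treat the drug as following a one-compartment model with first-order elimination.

10.5 h

To keep the same average steady-state level, dosing rate must scale with clearance.
CL ratio = 45.5 / 100 = 0.4550
New interval (same dose) = 4.76 / 0.4550 = 10.46 h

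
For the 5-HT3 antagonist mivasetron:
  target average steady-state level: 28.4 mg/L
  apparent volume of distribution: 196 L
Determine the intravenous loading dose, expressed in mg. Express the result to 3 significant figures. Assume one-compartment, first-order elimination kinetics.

5570 mg

LD = Css × Vd = 28.4 × 196 = 5566 mg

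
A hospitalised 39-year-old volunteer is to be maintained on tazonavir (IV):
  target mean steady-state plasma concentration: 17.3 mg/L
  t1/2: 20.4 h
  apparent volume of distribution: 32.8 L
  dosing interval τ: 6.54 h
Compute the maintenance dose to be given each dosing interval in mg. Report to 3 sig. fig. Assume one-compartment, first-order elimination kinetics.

126 mg

k = ln2 / t½ = 0.693147 / 20.4 = 0.03398 h⁻¹
CL = k × Vd = 0.03398 × 32.8 = 1.115 L/h
At steady state, Dose/τ = Css × CL.
Dose = Css × CL × τ = 17.3 × 1.115 × 6.54 = 126.2 mg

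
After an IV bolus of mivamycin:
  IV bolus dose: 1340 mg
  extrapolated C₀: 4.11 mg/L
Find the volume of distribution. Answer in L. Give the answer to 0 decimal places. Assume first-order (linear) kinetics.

Vd = Dose / C₀ = 1340 / 4.11 = 326.0 L

326 L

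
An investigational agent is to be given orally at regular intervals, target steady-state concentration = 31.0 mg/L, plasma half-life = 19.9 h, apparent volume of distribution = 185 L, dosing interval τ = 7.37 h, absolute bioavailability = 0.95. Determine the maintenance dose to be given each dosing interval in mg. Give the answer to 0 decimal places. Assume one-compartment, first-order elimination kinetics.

1550 mg

k = ln2 / t½ = 0.693147 / 19.9 = 0.03483 h⁻¹
CL = k × Vd = 0.03483 × 185 = 6.444 L/h
At steady state, F × (Dose/τ) = Css × CL.
Dose = Css × CL × τ / F = 31.0 × 6.444 × 7.37 / 0.95 = 1550 mg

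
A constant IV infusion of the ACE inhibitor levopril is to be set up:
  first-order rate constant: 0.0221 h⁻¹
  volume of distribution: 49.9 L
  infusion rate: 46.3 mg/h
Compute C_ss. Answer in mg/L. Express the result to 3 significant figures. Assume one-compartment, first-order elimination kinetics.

42.0 mg/L

CL = k × Vd = 0.02210 × 49.9 = 1.103 L/h
At steady state Css = R₀ / CL = 46.3 / 1.103 = 41.98 mg/L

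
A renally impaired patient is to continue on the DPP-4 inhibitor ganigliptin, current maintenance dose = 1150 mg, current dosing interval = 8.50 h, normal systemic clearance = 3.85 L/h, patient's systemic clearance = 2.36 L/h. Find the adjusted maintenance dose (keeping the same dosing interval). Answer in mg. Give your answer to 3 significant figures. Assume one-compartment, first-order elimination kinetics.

To keep the same average steady-state level, dosing rate must scale with clearance.
CL ratio = 2.36 / 3.85 = 0.6130
New dose (same interval) = 1150 × 0.6130 = 705.0 mg

705 mg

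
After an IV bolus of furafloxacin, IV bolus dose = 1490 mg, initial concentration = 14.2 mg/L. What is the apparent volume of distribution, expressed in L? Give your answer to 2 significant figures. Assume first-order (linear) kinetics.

100 L

Vd = Dose / C₀ = 1490 / 14.2 = 104.9 L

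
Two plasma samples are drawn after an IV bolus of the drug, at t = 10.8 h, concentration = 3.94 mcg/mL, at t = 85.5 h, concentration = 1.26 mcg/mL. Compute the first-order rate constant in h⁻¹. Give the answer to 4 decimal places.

k = ln(C₁/C₂) / (t₂ − t₁) = ln(3.94/1.26) / (85.5 − 10.8)
  = 1.140 / 74.70 = 0.01526 h⁻¹

0.0153 h⁻¹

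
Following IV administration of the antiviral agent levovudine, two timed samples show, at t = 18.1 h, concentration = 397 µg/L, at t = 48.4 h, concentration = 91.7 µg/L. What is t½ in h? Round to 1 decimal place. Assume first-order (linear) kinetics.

k = ln(C₁/C₂) / (t₂ − t₁) = ln(397/91.7) / (48.4 − 18.1)
  = 1.465 / 30.30 = 0.04835 h⁻¹
t½ = ln2 / k = 0.693147 / 0.04835 = 14.34 h

14.3 h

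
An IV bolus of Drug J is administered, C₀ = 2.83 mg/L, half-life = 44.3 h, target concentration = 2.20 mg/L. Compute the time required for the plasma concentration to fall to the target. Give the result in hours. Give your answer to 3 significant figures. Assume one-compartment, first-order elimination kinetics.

16.1 h

k = ln2 / t½ = 0.693147 / 44.3 = 0.01565 h⁻¹
t = ln(C₀ / C) / k = ln(2.830 / 2.20) / 0.01565
  = ln(1.286) / 0.01565 = 0.2515 / 0.01565 = 16.07 h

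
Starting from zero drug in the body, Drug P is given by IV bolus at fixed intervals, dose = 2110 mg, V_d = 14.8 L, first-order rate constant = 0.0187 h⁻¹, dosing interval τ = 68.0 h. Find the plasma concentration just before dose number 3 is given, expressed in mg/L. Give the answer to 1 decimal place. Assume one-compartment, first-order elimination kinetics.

51.2 mg/L

C₀ per dose = Dose / Vd = 2110 / 14.8 = 142.6 mg/L
Fraction remaining after one interval: r = e^(−kτ) = e^(−0.01870 × 68.0) = 0.2804
Before dose 3, 2 doses have been given (aged 1τ, 2τ).
C_trough = C₀ × (r + r²) = 142.6 × (0.2804 + 0.07862) = 51.20 mg/L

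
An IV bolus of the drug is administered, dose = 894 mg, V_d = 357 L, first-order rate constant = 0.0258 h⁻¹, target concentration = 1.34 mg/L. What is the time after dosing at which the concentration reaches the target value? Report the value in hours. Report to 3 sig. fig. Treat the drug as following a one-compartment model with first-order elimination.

C₀ = Dose / Vd = 894.0 / 357 = 2.504 mg/L
t = ln(C₀ / C) / k = ln(2.504 / 1.34) / 0.02580
  = ln(1.869) / 0.02580 = 0.6254 / 0.02580 = 24.24 h

24.2 h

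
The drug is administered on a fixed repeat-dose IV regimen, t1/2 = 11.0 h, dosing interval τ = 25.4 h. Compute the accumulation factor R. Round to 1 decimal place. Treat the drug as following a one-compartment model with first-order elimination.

k = ln2 / t½ = 0.693147 / 11.0 = 0.06301 h⁻¹
e^(−kτ) = e^(−0.06301 × 25.4) = 0.2018
Accumulation ratio R = 1 / (1 − e^(−kτ)) = 1 / (1 − 0.2018) = 1.253

1.3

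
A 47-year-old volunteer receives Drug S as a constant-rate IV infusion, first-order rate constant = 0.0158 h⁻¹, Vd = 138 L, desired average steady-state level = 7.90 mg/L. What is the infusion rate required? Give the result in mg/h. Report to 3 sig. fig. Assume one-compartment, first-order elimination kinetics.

CL = k × Vd = 0.01580 × 138 = 2.180 L/h
At steady state, infusion rate R₀ = Css × CL = 7.90 × 2.180 = 17.22 mg/h

17.2 mg/h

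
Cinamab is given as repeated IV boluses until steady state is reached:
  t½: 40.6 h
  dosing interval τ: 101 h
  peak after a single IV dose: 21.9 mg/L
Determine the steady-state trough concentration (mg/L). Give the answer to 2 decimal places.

4.75 mg/L

k = ln2 / t½ = 0.693147 / 40.6 = 0.01707 h⁻¹
e^(−kτ) = e^(−0.01707 × 101) = 0.1783
Accumulation ratio R = 1 / (1 − e^(−kτ)) = 1 / (1 − 0.1783) = 1.217
Steady-state trough = C₀ × R × e^(−kτ) = 21.9 × 1.217 × 0.1783 = 4.752 mg/L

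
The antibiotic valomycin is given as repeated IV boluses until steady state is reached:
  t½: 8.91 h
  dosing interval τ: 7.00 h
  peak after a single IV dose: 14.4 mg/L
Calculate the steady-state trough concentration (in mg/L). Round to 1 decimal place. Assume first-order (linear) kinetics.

k = ln2 / t½ = 0.693147 / 8.91 = 0.07779 h⁻¹
e^(−kτ) = e^(−0.07779 × 7.00) = 0.5801
Accumulation ratio R = 1 / (1 − e^(−kτ)) = 1 / (1 − 0.5801) = 2.382
Steady-state trough = C₀ × R × e^(−kτ) = 14.4 × 2.382 × 0.5801 = 19.90 mg/L

19.9 mg/L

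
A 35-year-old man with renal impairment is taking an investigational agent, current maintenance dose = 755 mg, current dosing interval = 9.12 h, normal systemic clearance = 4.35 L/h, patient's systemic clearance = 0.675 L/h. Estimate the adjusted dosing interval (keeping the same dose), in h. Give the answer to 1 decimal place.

To keep the same average steady-state level, dosing rate must scale with clearance.
CL ratio = 0.675 / 4.35 = 0.1552
New interval (same dose) = 9.12 / 0.1552 = 58.76 h

58.8 h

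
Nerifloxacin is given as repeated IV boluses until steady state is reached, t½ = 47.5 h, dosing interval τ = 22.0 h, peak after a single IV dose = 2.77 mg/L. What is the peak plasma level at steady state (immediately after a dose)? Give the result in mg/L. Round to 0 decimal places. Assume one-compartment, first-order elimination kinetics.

k = ln2 / t½ = 0.693147 / 47.5 = 0.01459 h⁻¹
e^(−kτ) = e^(−0.01459 × 22.0) = 0.7254
Accumulation ratio R = 1 / (1 − e^(−kτ)) = 1 / (1 − 0.7254) = 3.642
Steady-state peak = C₀ × R = 2.77 × 3.642 = 10.09 mg/L

10 mg/L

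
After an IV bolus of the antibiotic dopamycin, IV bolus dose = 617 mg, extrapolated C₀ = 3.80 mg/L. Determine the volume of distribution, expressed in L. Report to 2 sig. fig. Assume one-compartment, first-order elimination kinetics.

160 L

Vd = Dose / C₀ = 617.0 / 3.80 = 162.4 L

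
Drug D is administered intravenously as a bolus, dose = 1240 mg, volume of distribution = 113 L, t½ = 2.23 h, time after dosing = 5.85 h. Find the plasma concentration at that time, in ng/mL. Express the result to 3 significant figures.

1780 ng/mL

C₀ = Dose / Vd = 1240 / 113 = 10.97 mg/L
k = ln2 / t½ = 0.693147 / 2.23 = 0.3108 h⁻¹
C = C₀ · e^(−k·t) = 10.97 × e^(−0.3108 × 5.85)
  = 10.97 × 0.1623 = 1.780 mg/L
Convert: 1.780 mg/L × 1000 = 1780 ng/mL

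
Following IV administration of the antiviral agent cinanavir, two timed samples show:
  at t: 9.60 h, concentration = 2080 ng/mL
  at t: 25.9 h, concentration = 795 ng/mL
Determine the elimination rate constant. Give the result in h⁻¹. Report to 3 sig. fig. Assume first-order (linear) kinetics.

k = ln(C₁/C₂) / (t₂ − t₁) = ln(2080/795) / (25.9 − 9.60)
  = 0.9618 / 16.30 = 0.05901 h⁻¹

0.0590 h⁻¹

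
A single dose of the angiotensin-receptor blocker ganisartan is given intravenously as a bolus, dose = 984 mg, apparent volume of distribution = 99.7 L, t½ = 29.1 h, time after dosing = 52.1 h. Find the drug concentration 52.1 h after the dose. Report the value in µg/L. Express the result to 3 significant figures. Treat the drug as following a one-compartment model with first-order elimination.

C₀ = Dose / Vd = 984.0 / 99.7 = 9.870 mg/L
k = ln2 / t½ = 0.693147 / 29.1 = 0.02382 h⁻¹
C = C₀ · e^(−k·t) = 9.870 × e^(−0.02382 × 52.1)
  = 9.870 × 0.2891 = 2.853 mg/L
Convert: 2.853 mg/L × 1000 = 2853 µg/L

2850 µg/L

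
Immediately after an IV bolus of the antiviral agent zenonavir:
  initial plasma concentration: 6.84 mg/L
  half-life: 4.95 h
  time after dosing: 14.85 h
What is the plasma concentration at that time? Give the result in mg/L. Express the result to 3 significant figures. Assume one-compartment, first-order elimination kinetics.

k = ln2 / t½ = 0.693147 / 4.95 = 0.1400 h⁻¹
t / t½ = 14.85 / 4.95 = 3 half-lives
C = C₀ × (1/2)^3 = 6.840 × 0.1250 = 0.8550 mg/L

0.855 mg/L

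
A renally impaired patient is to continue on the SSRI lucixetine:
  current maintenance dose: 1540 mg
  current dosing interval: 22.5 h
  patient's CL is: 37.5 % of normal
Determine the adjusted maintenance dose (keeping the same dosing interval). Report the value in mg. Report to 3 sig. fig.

To keep the same average steady-state level, dosing rate must scale with clearance.
CL ratio = 37.5 / 100 = 0.3750
New dose (same interval) = 1540 × 0.3750 = 577.5 mg

578 mg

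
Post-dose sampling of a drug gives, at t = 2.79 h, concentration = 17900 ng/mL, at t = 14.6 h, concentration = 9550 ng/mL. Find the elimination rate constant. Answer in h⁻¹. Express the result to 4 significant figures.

k = ln(C₁/C₂) / (t₂ − t₁) = ln(17900/9550) / (14.6 − 2.79)
  = 0.6283 / 11.81 = 0.05320 h⁻¹

0.05320 h⁻¹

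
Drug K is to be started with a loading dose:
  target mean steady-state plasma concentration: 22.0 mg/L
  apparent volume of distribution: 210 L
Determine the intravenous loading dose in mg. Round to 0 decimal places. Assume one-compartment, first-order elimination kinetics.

4620 mg

LD = Css × Vd = 22.0 × 210 = 4620 mg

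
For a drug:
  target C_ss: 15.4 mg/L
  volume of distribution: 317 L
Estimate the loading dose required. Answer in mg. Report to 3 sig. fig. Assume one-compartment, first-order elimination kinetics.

LD = Css × Vd = 15.4 × 317 = 4882 mg

4880 mg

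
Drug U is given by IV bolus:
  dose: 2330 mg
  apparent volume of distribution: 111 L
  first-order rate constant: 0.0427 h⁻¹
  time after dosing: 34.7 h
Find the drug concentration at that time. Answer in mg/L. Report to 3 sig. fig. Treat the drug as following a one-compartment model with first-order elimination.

C₀ = Dose / Vd = 2330 / 111 = 20.99 mg/L
C = C₀ · e^(−k·t) = 20.99 × e^(−0.04270 × 34.7)
  = 20.99 × 0.2273 = 4.771 mg/L

4.77 mg/L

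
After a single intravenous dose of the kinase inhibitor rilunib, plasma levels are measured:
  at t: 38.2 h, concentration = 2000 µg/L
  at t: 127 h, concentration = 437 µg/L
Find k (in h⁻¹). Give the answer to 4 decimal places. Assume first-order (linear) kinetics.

k = ln(C₁/C₂) / (t₂ − t₁) = ln(2000/437) / (127 − 38.2)
  = 1.521 / 88.80 = 0.01713 h⁻¹

0.0171 h⁻¹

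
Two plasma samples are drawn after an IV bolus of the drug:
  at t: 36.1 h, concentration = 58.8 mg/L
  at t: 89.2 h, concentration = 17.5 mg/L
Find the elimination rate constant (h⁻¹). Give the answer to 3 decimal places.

k = ln(C₁/C₂) / (t₂ − t₁) = ln(58.8/17.5) / (89.2 − 36.1)
  = 1.212 / 53.10 = 0.02282 h⁻¹

0.023 h⁻¹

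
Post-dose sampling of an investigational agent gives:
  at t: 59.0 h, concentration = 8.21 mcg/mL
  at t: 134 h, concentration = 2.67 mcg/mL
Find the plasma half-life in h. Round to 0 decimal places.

k = ln(C₁/C₂) / (t₂ − t₁) = ln(8.21/2.67) / (134 − 59.0)
  = 1.123 / 75.00 = 0.01497 h⁻¹
t½ = ln2 / k = 0.693147 / 0.01497 = 46.30 h

46 h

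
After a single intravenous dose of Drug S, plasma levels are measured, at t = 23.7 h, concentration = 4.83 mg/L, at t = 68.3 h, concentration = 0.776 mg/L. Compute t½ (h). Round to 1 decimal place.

16.9 h

k = ln(C₁/C₂) / (t₂ − t₁) = ln(4.83/0.776) / (68.3 − 23.7)
  = 1.828 / 44.60 = 0.04099 h⁻¹
t½ = ln2 / k = 0.693147 / 0.04099 = 16.91 h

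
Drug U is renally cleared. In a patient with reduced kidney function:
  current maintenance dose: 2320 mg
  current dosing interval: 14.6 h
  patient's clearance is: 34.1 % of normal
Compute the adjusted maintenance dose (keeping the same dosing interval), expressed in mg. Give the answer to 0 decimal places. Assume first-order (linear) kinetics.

To keep the same average steady-state level, dosing rate must scale with clearance.
CL ratio = 34.1 / 100 = 0.3410
New dose (same interval) = 2320 × 0.3410 = 791.1 mg

791 mg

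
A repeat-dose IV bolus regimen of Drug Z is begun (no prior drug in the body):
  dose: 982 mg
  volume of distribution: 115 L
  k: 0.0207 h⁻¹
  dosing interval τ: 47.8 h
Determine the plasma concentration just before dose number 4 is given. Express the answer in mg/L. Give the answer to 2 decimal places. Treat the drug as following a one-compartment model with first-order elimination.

4.79 mg/L

C₀ per dose = Dose / Vd = 982 / 115 = 8.539 mg/L
Fraction remaining after one interval: r = e^(−kτ) = e^(−0.02070 × 47.8) = 0.3718
Before dose 4, 3 doses have been given (aged 1τ, 2τ, 3τ).
C_trough = C₀ × (r + r² + … + r^3) = C₀ × r(1−r^3)/(1−r)
        = 8.539 × 0.3718 × (1 − 0.05140) / (1 − 0.3718) = 4.794 mg/L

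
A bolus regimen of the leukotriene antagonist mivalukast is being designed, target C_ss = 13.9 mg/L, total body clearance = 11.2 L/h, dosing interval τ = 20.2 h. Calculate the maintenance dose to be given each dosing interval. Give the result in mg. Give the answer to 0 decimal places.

3145 mg

At steady state, Dose/τ = Css × CL.
Dose = Css × CL × τ = 13.9 × 11.20 × 20.2 = 3145 mg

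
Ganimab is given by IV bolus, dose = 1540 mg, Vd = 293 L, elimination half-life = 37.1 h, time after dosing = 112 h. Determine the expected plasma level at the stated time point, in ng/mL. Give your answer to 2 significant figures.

650 ng/mL

C₀ = Dose / Vd = 1540 / 293 = 5.256 mg/L
k = ln2 / t½ = 0.693147 / 37.1 = 0.01868 h⁻¹
C = C₀ · e^(−k·t) = 5.256 × e^(−0.01868 × 112)
  = 5.256 × 0.1234 = 0.6486 mg/L
Convert: 0.6486 mg/L × 1000 = 648.6 ng/mL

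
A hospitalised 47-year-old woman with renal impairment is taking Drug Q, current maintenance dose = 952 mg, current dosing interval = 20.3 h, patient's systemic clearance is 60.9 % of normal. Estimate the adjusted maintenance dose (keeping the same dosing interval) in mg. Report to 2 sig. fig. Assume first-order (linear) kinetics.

To keep the same average steady-state level, dosing rate must scale with clearance.
CL ratio = 60.9 / 100 = 0.6090
New dose (same interval) = 952 × 0.6090 = 579.8 mg

580 mg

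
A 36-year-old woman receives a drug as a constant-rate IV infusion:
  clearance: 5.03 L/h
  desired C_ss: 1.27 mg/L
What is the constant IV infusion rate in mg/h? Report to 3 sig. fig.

6.39 mg/h

At steady state, infusion rate R₀ = Css × CL = 1.27 × 5.030 = 6.388 mg/h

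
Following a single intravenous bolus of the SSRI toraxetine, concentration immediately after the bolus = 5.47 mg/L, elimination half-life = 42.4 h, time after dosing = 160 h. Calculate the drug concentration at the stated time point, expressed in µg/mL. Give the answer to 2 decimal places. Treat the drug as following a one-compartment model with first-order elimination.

0.40 µg/mL

k = ln2 / t½ = 0.693147 / 42.4 = 0.01635 h⁻¹
C = C₀ · e^(−k·t) = 5.470 × e^(−0.01635 × 160)
  = 5.470 × 0.07309 = 0.3998 mg/L
(0.3998 mg/L = 0.3998 µg/mL)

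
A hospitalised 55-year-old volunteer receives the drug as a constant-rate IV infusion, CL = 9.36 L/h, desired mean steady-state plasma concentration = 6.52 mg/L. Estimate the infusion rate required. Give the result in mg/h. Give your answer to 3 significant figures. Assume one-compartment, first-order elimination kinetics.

At steady state, infusion rate R₀ = Css × CL = 6.52 × 9.360 = 61.03 mg/h

61.0 mg/h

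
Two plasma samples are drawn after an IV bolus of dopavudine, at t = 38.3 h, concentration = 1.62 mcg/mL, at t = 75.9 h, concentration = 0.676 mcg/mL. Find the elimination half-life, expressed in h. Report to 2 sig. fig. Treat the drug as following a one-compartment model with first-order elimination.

k = ln(C₁/C₂) / (t₂ − t₁) = ln(1.62/0.676) / (75.9 − 38.3)
  = 0.8740 / 37.60 = 0.02324 h⁻¹
t½ = ln2 / k = 0.693147 / 0.02324 = 29.83 h

30 h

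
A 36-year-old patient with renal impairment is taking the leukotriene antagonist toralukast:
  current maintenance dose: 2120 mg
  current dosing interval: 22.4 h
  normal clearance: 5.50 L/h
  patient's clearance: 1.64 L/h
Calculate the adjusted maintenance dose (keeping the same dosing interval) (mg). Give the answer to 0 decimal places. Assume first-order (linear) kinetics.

632 mg

To keep the same average steady-state level, dosing rate must scale with clearance.
CL ratio = 1.64 / 5.50 = 0.2982
New dose (same interval) = 2120 × 0.2982 = 632.2 mg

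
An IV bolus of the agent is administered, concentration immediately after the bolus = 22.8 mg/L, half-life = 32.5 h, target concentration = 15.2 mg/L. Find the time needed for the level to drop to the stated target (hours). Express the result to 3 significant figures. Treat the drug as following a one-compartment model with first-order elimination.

k = ln2 / t½ = 0.693147 / 32.5 = 0.02133 h⁻¹
t = ln(C₀ / C) / k = ln(22.80 / 15.2) / 0.02133
  = ln(1.500) / 0.02133 = 0.4055 / 0.02133 = 19.01 h

19.0 h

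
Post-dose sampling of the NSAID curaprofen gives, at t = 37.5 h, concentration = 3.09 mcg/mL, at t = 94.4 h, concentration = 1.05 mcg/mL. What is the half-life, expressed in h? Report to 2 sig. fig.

k = ln(C₁/C₂) / (t₂ − t₁) = ln(3.09/1.05) / (94.4 − 37.5)
  = 1.079 / 56.90 = 0.01896 h⁻¹
t½ = ln2 / k = 0.693147 / 0.01896 = 36.56 h

37 h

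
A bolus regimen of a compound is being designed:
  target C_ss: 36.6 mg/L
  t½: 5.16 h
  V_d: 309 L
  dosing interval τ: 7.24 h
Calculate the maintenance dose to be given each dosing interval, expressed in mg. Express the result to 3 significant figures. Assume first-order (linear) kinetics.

11000 mg

k = ln2 / t½ = 0.693147 / 5.16 = 0.1343 h⁻¹
CL = k × Vd = 0.1343 × 309 = 41.50 L/h
At steady state, Dose/τ = Css × CL.
Dose = Css × CL × τ = 36.6 × 41.50 × 7.24 = 11000 mg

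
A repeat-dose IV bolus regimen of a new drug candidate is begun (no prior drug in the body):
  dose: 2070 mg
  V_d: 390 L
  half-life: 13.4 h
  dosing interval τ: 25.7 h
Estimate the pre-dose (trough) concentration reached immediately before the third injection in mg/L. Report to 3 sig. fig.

1.78 mg/L

C₀ per dose = Dose / Vd = 2070 / 390 = 5.308 mg/L
k = ln2 / t½ = 0.693147 / 13.4 = 0.05173 h⁻¹
Fraction remaining after one interval: r = e^(−kτ) = e^(−0.05173 × 25.7) = 0.2646
Before dose 3, 2 doses have been given (aged 1τ, 2τ).
C_trough = C₀ × (r + r²) = 5.308 × (0.2646 + 0.07001) = 1.776 mg/L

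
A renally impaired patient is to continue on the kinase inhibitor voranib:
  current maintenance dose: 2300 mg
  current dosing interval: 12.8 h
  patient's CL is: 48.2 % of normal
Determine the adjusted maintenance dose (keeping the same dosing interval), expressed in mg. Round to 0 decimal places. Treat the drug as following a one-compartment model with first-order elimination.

To keep the same average steady-state level, dosing rate must scale with clearance.
CL ratio = 48.2 / 100 = 0.4820
New dose (same interval) = 2300 × 0.4820 = 1109 mg

1109 mg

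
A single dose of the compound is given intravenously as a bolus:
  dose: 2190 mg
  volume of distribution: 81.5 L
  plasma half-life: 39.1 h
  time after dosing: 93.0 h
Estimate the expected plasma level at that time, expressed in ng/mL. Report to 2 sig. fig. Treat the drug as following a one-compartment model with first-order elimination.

C₀ = Dose / Vd = 2190 / 81.5 = 26.87 mg/L
k = ln2 / t½ = 0.693147 / 39.1 = 0.01773 h⁻¹
C = C₀ · e^(−k·t) = 26.87 × e^(−0.01773 × 93.0)
  = 26.87 × 0.1923 = 5.167 mg/L
Convert: 5.167 mg/L × 1000 = 5167 ng/mL

5200 ng/mL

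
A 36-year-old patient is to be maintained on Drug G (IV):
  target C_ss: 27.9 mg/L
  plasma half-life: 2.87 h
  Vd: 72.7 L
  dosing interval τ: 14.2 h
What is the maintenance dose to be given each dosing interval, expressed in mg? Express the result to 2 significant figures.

7000 mg

k = ln2 / t½ = 0.693147 / 2.87 = 0.2415 h⁻¹
CL = k × Vd = 0.2415 × 72.7 = 17.56 L/h
At steady state, Dose/τ = Css × CL.
Dose = Css × CL × τ = 27.9 × 17.56 × 14.2 = 6957 mg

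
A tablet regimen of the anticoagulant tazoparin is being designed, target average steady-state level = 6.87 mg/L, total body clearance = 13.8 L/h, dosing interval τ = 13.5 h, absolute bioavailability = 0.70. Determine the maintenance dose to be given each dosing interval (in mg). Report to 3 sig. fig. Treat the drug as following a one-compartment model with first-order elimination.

1830 mg

At steady state, F × (Dose/τ) = Css × CL.
Dose = Css × CL × τ / F = 6.87 × 13.80 × 13.5 / 0.70 = 1828 mg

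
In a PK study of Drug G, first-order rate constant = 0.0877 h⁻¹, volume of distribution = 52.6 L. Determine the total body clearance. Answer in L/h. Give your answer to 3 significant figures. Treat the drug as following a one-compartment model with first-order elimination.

4.61 L/h

CL = k × Vd = 0.0877 × 52.6 = 4.613 L/h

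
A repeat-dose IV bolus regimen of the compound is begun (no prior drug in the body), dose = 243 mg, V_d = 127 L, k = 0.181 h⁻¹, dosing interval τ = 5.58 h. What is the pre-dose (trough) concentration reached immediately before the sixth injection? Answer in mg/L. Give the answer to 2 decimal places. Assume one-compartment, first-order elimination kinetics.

C₀ per dose = Dose / Vd = 243 / 127 = 1.913 mg/L
Fraction remaining after one interval: r = e^(−kτ) = e^(−0.1810 × 5.58) = 0.3642
Before dose 6, 5 doses have been given (aged 1τ, 2τ, 3τ, 4τ, 5τ).
C_trough = C₀ × (r + r² + … + r^5) = C₀ × r(1−r^5)/(1−r)
        = 1.913 × 0.3642 × (1 − 0.006408) / (1 − 0.3642) = 1.089 mg/L

1.09 mg/L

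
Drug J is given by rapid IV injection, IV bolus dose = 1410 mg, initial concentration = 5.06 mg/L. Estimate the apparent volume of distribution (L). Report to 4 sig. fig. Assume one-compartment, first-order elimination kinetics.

Vd = Dose / C₀ = 1410 / 5.06 = 278.7 L

278.7 L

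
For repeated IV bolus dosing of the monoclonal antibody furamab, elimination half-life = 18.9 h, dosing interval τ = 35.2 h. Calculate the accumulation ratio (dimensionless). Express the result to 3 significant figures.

k = ln2 / t½ = 0.693147 / 18.9 = 0.03667 h⁻¹
e^(−kτ) = e^(−0.03667 × 35.2) = 0.2751
Accumulation ratio R = 1 / (1 − e^(−kτ)) = 1 / (1 − 0.2751) = 1.380

1.38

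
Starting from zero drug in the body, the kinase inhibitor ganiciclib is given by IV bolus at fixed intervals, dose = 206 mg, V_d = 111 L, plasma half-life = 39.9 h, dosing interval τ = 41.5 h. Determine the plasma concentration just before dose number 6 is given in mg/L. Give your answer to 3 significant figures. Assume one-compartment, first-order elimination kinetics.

C₀ per dose = Dose / Vd = 206 / 111 = 1.856 mg/L
k = ln2 / t½ = 0.693147 / 39.9 = 0.01737 h⁻¹
Fraction remaining after one interval: r = e^(−kτ) = e^(−0.01737 × 41.5) = 0.4863
Before dose 6, 5 doses have been given (aged 1τ, 2τ, 3τ, 4τ, 5τ).
C_trough = C₀ × (r + r² + … + r^5) = C₀ × r(1−r^5)/(1−r)
        = 1.856 × 0.4863 × (1 − 0.02720) / (1 − 0.4863) = 1.709 mg/L

1.71 mg/L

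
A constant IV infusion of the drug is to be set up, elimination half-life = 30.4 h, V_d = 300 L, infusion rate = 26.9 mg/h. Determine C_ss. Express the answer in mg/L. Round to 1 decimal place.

k = ln2 / t½ = 0.693147 / 30.4 = 0.02280 h⁻¹
CL = k × Vd = 0.02280 × 300 = 6.840 L/h
At steady state Css = R₀ / CL = 26.9 / 6.840 = 3.933 mg/L

3.9 mg/L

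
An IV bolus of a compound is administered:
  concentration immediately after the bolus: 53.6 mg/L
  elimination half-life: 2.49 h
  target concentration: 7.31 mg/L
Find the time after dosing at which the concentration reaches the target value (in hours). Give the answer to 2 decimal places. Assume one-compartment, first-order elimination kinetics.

7.16 h

k = ln2 / t½ = 0.693147 / 2.49 = 0.2784 h⁻¹
t = ln(C₀ / C) / k = ln(53.60 / 7.31) / 0.2784
  = ln(7.332) / 0.2784 = 1.992 / 0.2784 = 7.155 h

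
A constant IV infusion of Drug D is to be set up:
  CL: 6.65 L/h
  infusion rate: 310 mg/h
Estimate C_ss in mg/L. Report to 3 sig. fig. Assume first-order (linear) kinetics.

46.6 mg/L

At steady state Css = R₀ / CL = 310 / 6.650 = 46.62 mg/L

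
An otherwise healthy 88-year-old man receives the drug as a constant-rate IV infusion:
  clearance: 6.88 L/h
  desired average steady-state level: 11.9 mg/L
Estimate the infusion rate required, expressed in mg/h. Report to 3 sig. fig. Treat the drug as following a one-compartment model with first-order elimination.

81.9 mg/h

At steady state, infusion rate R₀ = Css × CL = 11.9 × 6.880 = 81.87 mg/h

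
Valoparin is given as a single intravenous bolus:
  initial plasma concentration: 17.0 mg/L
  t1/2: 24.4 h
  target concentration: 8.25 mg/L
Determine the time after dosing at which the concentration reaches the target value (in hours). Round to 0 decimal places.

25 h

k = ln2 / t½ = 0.693147 / 24.4 = 0.02841 h⁻¹
t = ln(C₀ / C) / k = ln(17.00 / 8.25) / 0.02841
  = ln(2.061) / 0.02841 = 0.7232 / 0.02841 = 25.46 h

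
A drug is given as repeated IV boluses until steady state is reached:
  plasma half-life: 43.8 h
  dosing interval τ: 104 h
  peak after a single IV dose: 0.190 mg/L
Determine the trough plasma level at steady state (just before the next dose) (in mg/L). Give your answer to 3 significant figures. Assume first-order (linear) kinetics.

0.0454 mg/L

k = ln2 / t½ = 0.693147 / 43.8 = 0.01583 h⁻¹
e^(−kτ) = e^(−0.01583 × 104) = 0.1928
Accumulation ratio R = 1 / (1 − e^(−kτ)) = 1 / (1 − 0.1928) = 1.239
Steady-state trough = C₀ × R × e^(−kτ) = 0.190 × 1.239 × 0.1928 = 0.04539 mg/L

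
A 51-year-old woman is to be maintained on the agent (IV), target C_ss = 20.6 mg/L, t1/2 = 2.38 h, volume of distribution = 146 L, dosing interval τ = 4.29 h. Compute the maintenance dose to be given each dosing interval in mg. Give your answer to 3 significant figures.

k = ln2 / t½ = 0.693147 / 2.38 = 0.2912 h⁻¹
CL = k × Vd = 0.2912 × 146 = 42.52 L/h
At steady state, Dose/τ = Css × CL.
Dose = Css × CL × τ = 20.6 × 42.52 × 4.29 = 3758 mg

3760 mg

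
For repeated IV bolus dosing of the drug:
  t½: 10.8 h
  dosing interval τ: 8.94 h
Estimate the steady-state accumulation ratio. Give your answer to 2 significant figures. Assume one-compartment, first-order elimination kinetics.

2.3

k = ln2 / t½ = 0.693147 / 10.8 = 0.06418 h⁻¹
e^(−kτ) = e^(−0.06418 × 8.94) = 0.5634
Accumulation ratio R = 1 / (1 − e^(−kτ)) = 1 / (1 − 0.5634) = 2.290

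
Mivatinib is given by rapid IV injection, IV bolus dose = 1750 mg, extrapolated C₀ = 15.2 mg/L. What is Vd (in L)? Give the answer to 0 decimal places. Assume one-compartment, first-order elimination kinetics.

115 L

Vd = Dose / C₀ = 1750 / 15.2 = 115.1 L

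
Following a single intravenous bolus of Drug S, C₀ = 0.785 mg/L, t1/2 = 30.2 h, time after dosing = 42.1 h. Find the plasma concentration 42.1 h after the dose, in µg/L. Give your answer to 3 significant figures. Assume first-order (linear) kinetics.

k = ln2 / t½ = 0.693147 / 30.2 = 0.02295 h⁻¹
C = C₀ · e^(−k·t) = 0.7850 × e^(−0.02295 × 42.1)
  = 0.7850 × 0.3805 = 0.2987 mg/L
Convert: 0.2987 mg/L × 1000 = 298.7 µg/L

299 µg/L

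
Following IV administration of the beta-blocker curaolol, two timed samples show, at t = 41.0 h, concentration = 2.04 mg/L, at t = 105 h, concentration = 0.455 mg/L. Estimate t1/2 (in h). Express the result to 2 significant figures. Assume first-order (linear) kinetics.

30 h

k = ln(C₁/C₂) / (t₂ − t₁) = ln(2.04/0.455) / (105 − 41.0)
  = 1.500 / 64.00 = 0.02344 h⁻¹
t½ = ln2 / k = 0.693147 / 0.02344 = 29.57 h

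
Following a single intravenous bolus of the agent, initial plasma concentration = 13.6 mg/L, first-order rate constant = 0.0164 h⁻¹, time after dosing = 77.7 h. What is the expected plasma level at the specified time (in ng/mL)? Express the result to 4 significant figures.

C = C₀ · e^(−k·t) = 13.60 × e^(−0.01640 × 77.7)
  = 13.60 × 0.2796 = 3.803 mg/L
Convert: 3.803 mg/L × 1000 = 3803 ng/mL

3803 ng/mL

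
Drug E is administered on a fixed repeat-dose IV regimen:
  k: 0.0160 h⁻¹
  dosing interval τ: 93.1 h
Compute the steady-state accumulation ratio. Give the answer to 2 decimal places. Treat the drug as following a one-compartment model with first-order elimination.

e^(−kτ) = e^(−0.01600 × 93.1) = 0.2255
Accumulation ratio R = 1 / (1 − e^(−kτ)) = 1 / (1 − 0.2255) = 1.291

1.29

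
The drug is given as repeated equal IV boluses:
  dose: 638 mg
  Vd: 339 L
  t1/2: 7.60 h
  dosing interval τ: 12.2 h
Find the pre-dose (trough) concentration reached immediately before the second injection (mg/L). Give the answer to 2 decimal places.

C₀ per dose = Dose / Vd = 638 / 339 = 1.882 mg/L
k = ln2 / t½ = 0.693147 / 7.60 = 0.09120 h⁻¹
Fraction remaining after one interval: r = e^(−kτ) = e^(−0.09120 × 12.2) = 0.3287
Before dose 2, 1 dose has been given (aged 1τ).
C_trough = C₀ × r = 1.882 × 0.3287 = 0.6186 mg/L

0.62 mg/L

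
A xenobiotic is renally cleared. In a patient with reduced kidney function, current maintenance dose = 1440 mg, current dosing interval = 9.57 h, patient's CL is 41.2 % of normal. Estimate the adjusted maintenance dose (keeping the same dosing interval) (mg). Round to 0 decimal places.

To keep the same average steady-state level, dosing rate must scale with clearance.
CL ratio = 41.2 / 100 = 0.4120
New dose (same interval) = 1440 × 0.4120 = 593.3 mg

593 mg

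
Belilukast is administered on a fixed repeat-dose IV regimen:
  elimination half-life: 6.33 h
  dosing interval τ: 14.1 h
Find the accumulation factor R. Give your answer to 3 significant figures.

k = ln2 / t½ = 0.693147 / 6.33 = 0.1095 h⁻¹
e^(−kτ) = e^(−0.1095 × 14.1) = 0.2135
Accumulation ratio R = 1 / (1 − e^(−kτ)) = 1 / (1 − 0.2135) = 1.271

1.27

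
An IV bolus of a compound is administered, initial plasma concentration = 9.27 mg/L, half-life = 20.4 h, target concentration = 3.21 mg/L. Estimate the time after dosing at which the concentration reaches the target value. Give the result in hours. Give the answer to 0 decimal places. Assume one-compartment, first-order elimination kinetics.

k = ln2 / t½ = 0.693147 / 20.4 = 0.03398 h⁻¹
t = ln(C₀ / C) / k = ln(9.270 / 3.21) / 0.03398
  = ln(2.888) / 0.03398 = 1.061 / 0.03398 = 31.22 h

31 h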